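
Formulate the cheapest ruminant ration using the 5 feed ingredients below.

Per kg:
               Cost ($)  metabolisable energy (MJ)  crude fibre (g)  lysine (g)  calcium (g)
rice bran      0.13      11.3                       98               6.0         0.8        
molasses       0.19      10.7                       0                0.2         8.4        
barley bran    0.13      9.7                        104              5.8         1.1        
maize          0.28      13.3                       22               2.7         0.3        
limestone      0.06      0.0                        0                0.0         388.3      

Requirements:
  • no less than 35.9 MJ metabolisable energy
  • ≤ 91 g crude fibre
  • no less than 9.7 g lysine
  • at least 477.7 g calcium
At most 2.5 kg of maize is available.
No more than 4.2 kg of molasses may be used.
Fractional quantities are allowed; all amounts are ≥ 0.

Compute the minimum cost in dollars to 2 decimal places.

$1.53

Let x1 = kg of rice bran, x2 = kg of molasses, x3 = kg of barley bran, x4 = kg of maize, x5 = kg of limestone.
Minimise 0.13x1 + 0.19x2 + 0.13x3 + 0.28x4 + 0.06x5 s.t.:
  11.3x1 + 10.7x2 + 9.7x3 + 13.3x4 ≥ 35.9   (metabolisable energy)
  98x1 + 104x3 + 22x4 ≤ 91   (crude fibre)
  6x1 + 0.2x2 + 5.8x3 + 2.7x4 ≥ 9.7   (lysine)
  0.8x1 + 8.4x2 + 1.1x3 + 0.3x4 + 388.3x5 ≥ 477.7   (calcium)
  x4 ≤ 2.5
  x2 ≤ 4.2
  x1, x2, x3, x4, x5 ≥ 0.
The minimum-cost mix takes nothing from barley bran — only rice bran, molasses, maize, limestone. The crude fibre, lysine, calcium, the maize cap requirements are met with equality.
That vertex is x1 = 0.3673, x2 = 3.73, x4 = 2.5, x5 = 1.147.
Cost = 0.13·0.3673 + 0.19·3.73 + 0.28·2.5 + 0.06·1.147 = 1.5253.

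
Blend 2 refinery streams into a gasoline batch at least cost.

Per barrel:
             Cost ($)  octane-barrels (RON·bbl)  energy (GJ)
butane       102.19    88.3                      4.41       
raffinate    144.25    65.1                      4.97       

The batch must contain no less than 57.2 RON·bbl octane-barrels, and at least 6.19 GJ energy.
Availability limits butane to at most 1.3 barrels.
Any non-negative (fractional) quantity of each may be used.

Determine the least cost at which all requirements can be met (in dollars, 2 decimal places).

$146.11

Let x1 = barrels of butane, x2 = barrels of raffinate.
min 102.19x1 + 144.25x2 s.t.:
  88.3x1 + 65.1x2 ≥ 57.2   (octane-barrels)
  4.41x1 + 4.97x2 ≥ 6.19   (energy)
  x1 ≤ 1.3
  x1, x2 ≥ 0.
Both inputs are positive at the optimum. The energy and the butane cap requirements are met with equality.
Optimal quantities: butane = 1.3 barrels, raffinate = 0.09195 barrels.
Objective = 102.19·1.3 + 144.25·0.09195 = 146.1108.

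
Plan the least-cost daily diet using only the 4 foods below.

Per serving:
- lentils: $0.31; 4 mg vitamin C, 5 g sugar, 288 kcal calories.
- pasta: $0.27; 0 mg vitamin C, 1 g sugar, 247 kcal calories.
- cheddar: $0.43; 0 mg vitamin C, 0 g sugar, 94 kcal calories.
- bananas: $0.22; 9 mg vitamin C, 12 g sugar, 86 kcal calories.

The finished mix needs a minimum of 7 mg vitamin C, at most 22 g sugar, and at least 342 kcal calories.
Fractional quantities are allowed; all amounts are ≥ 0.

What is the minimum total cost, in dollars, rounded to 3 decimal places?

$0.405

Let x1 = servings of lentils, x2 = servings of pasta, x3 = servings of cheddar, x4 = servings of bananas.
Minimize 0.31x1 + 0.27x2 + 0.43x3 + 0.22x4 s.t.:
  4x1 + 9x4 ≥ 7   (vitamin C)
  5x1 + 1x2 + 12x4 ≤ 22   (sugar)
  288x1 + 247x2 + 94x3 + 86x4 ≥ 342   (calories)
  x1, x2, x3, x4 ≥ 0.
At the optimum only lentils, bananas are positive (pasta, cheddar = 0). The vitamin C and calories requirements are met with equality.
Solving gives x1 = 1.101, x4 = 0.2883.
Objective = 0.31·1.101 + 0.22·0.2883 = 0.40474.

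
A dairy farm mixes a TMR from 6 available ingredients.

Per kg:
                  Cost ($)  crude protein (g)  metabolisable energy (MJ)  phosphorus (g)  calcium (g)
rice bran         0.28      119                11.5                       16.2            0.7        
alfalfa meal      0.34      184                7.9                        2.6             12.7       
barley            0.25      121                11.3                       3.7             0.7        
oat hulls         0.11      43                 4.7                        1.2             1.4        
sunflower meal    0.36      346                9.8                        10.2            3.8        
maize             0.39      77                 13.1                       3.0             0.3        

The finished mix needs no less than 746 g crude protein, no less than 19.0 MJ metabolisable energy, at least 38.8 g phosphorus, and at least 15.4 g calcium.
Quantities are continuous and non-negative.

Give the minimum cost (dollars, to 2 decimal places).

$1.12

Let x1 = kg of rice bran, x2 = kg of alfalfa meal, x3 = kg of barley, x4 = kg of oat hulls, x5 = kg of sunflower meal, x6 = kg of maize.
Minimize 0.28x1 + 0.34x2 + 0.25x3 + 0.11x4 + 0.36x5 + 0.39x6 subject to:
  119x1 + 184x2 + 121x3 + 43x4 + 346x5 + 77x6 ≥ 746   (crude protein)
  11.5x1 + 7.9x2 + 11.3x3 + 4.7x4 + 9.8x5 + 13.1x6 ≥ 19   (metabolisable energy)
  16.2x1 + 2.6x2 + 3.7x3 + 1.2x4 + 10.2x5 + 3x6 ≥ 38.8   (phosphorus)
  0.7x1 + 12.7x2 + 0.7x3 + 1.4x4 + 3.8x5 + 0.3x6 ≥ 15.4   (calcium)
  x1, x2, x3, x4, x5, x6 ≥ 0.
At the optimum only rice bran, alfalfa meal, sunflower meal are positive (barley, oat hulls, maize = 0). The crude protein, phosphorus, calcium requirements are met with equality.
Solving gives x1 = 1.493, x2 = 0.7597, x5 = 1.238.
Objective = 0.28·1.493 + 0.34·0.7597 + 0.36·1.238 = 1.1220.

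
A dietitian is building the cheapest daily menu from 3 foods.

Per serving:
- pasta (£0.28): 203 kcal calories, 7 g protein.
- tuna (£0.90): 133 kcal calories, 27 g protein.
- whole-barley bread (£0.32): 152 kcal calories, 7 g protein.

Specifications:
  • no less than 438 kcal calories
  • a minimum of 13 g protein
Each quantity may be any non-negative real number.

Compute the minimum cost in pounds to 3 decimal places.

£0.604

Let x1 = servings of pasta, x2 = servings of tuna, x3 = servings of whole-barley bread.
Minimise 0.28x1 + 0.9x2 + 0.32x3 with:
  203x1 + 133x2 + 152x3 ≥ 438   (calories)
  7x1 + 27x2 + 7x3 ≥ 13   (protein)
  x1, x2, x3 ≥ 0.
The minimum-cost mix takes nothing from tuna, whole-barley bread — only pasta. There the calories constraint is tight.
Solving gives x1 = 2.158.
Hence cost = 0.28·2.158 = £0.60424.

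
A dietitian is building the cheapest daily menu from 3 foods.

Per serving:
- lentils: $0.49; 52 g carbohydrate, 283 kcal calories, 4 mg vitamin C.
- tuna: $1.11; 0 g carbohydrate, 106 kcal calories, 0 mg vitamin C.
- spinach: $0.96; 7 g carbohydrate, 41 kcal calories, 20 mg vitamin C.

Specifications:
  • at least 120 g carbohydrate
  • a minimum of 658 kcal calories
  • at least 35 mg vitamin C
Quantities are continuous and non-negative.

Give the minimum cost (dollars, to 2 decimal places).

Let x1 = servings of lentils, x2 = servings of tuna, x3 = servings of spinach.
Minimize 0.49x1 + 1.11x2 + 0.96x3 with:
  52x1 + 7x3 ≥ 120   (carbohydrate)
  283x1 + 106x2 + 41x3 ≥ 658   (calories)
  4x1 + 20x3 ≥ 35   (vitamin C)
  x1, x2, x3 ≥ 0.
The cheapest feasible vertex uses only lentils, spinach; tuna is not used. The calories and vitamin C requirements are met with equality.
Optimal quantities: lentils = 2.133 servings, spinach = 1.323 servings.
Cost = 0.49·2.133 + 0.96·1.323 = 2.3153.

$2.32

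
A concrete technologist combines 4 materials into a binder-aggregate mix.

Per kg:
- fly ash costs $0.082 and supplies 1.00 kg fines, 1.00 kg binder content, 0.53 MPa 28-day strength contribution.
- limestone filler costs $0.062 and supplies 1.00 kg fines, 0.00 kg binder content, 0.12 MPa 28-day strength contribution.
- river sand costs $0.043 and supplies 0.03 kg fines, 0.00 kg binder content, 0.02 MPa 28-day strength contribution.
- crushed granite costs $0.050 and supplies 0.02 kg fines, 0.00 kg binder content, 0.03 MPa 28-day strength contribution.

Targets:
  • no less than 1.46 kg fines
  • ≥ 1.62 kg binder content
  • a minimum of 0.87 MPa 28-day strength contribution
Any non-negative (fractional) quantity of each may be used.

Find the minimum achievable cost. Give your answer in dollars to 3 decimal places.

Let x1 = kg of fly ash, x2 = kg of limestone filler, x3 = kg of river sand, x4 = kg of crushed granite.
Minimise 0.082x1 + 0.062x2 + 0.043x3 + 0.05x4 subject to:
  1x1 + 1x2 + 0.03x3 + 0.02x4 ≥ 1.46   (fines)
  1x1 ≥ 1.62   (binder content)
  0.53x1 + 0.12x2 + 0.02x3 + 0.03x4 ≥ 0.87   (28-day strength contribution)
  x1, x2, x3, x4 ≥ 0.
The minimum-cost mix takes nothing from limestone filler, river sand, crushed granite — only fly ash. Binding constraint: 28-day strength contribution.
Optimal quantities: fly ash = 1.642 kg.
Hence cost = 0.082·1.642 = $0.13464.

$0.135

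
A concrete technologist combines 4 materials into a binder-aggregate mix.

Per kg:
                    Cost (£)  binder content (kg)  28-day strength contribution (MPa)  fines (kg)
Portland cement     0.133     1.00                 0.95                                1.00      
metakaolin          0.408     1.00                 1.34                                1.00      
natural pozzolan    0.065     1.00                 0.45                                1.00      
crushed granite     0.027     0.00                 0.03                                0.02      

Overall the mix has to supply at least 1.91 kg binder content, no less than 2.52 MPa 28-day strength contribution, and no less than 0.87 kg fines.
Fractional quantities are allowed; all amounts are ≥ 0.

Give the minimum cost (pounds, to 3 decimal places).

£0.353

This is a linear program. Let x1 = kg of Portland cement, x2 = kg of metakaolin, x3 = kg of natural pozzolan, x4 = kg of crushed granite.
Minimize 0.133x1 + 0.408x2 + 0.065x3 + 0.027x4 s.t.:
  1x1 + 1x2 + 1x3 ≥ 1.91   (binder content)
  0.95x1 + 1.34x2 + 0.45x3 + 0.03x4 ≥ 2.52   (28-day strength contribution)
  1x1 + 1x2 + 1x3 + 0.02x4 ≥ 0.87   (fines)
  x1, x2, x3, x4 ≥ 0.
The cheapest feasible vertex uses only Portland cement; metakaolin, natural pozzolan, crushed granite are not used. There the 28-day strength contribution constraint is tight.
Optimal quantities: Portland cement = 2.653 kg.
Cost = 0.133·2.653 = 0.35285.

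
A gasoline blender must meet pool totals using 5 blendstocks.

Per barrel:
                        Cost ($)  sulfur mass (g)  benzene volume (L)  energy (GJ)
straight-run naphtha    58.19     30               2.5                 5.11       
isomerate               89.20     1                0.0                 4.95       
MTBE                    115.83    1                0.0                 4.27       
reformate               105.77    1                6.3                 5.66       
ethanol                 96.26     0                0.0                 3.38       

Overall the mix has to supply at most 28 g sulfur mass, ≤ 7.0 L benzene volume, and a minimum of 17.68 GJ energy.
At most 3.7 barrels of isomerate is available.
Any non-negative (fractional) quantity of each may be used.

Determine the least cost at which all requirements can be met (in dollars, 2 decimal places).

$290.02

Treat it as an LP. Let x1 = barrels of straight-run naphtha, x2 = barrels of isomerate, x3 = barrels of MTBE, x4 = barrels of reformate, x5 = barrels of ethanol.
Minimise 58.19x1 + 89.2x2 + 115.83x3 + 105.77x4 + 96.26x5 s.t.:
  30x1 + 1x2 + 1x3 + 1x4 ≤ 28   (sulfur mass)
  2.5x1 + 6.3x4 ≤ 7   (benzene volume)
  5.11x1 + 4.95x2 + 4.27x3 + 5.66x4 + 3.38x5 ≥ 17.68   (energy)
  x2 ≤ 3.7
  x1, x2, x3, x4, x5 ≥ 0.
The cheapest feasible vertex uses only straight-run naphtha, isomerate; MTBE, reformate, ethanol are not used. The sulfur mass and energy requirements are met with equality.
Solving gives x1 = 0.84329, x2 = 2.7012.
Objective = 58.19·0.84329 + 89.2·2.7012 = 290.0181.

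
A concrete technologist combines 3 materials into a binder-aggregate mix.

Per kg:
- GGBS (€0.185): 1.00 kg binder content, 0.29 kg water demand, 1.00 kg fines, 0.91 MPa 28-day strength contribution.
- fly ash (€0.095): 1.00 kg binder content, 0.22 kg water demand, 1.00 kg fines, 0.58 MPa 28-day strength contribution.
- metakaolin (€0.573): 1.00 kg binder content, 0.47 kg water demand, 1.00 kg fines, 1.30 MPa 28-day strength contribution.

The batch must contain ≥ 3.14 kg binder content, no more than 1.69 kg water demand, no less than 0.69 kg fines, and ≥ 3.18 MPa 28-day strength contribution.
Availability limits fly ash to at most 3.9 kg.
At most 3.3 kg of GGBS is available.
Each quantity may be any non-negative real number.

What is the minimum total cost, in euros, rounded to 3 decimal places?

€0.557

Treat it as an LP. Let x1 = kg of GGBS, x2 = kg of fly ash, x3 = kg of metakaolin.
Minimize 0.185x1 + 0.095x2 + 0.573x3 subject to:
  1x1 + 1x2 + 1x3 ≥ 3.14   (binder content)
  0.29x1 + 0.22x2 + 0.47x3 ≤ 1.69   (water demand)
  1x1 + 1x2 + 1x3 ≥ 0.69   (fines)
  0.91x1 + 0.58x2 + 1.3x3 ≥ 3.18   (28-day strength contribution)
  x2 ≤ 3.9
  x1 ≤ 3.3
  x1, x2, x3 ≥ 0.
The cheapest feasible vertex uses only GGBS, fly ash; metakaolin is not used. There the 28-day strength contribution and the fly ash cap constraints are tight.
So GGBS = 1.009 kg, fly ash = 3.9 kg.
Hence cost = 0.185·1.009 + 0.095·3.9 = €0.55717.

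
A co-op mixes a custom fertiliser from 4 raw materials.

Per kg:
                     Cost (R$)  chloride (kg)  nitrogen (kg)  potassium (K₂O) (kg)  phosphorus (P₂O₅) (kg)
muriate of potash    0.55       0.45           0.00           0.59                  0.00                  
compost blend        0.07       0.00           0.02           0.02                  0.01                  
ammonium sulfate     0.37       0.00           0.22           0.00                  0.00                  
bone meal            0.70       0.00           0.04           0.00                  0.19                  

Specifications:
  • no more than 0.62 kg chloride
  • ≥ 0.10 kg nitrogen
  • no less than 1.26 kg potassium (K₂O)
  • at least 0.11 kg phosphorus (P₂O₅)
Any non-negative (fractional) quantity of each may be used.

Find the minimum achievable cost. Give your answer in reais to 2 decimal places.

R$2.32

Treat it as an LP. Let x1 = kg of muriate of potash, x2 = kg of compost blend, x3 = kg of ammonium sulfate, x4 = kg of bone meal.
min 0.55x1 + 0.07x2 + 0.37x3 + 0.7x4 subject to:
  0.45x1 ≤ 0.62   (chloride)
  0.02x2 + 0.22x3 + 0.04x4 ≥ 0.1   (nitrogen)
  0.59x1 + 0.02x2 ≥ 1.26   (potassium (K₂O))
  0.01x2 + 0.19x4 ≥ 0.11   (phosphorus (P₂O₅))
  x1, x2, x3, x4 ≥ 0.
The cheapest feasible vertex uses only muriate of potash, compost blend; ammonium sulfate, bone meal are not used. The chloride and potassium (K₂O) requirements are met with equality.
Solving gives x1 = 1.378, x2 = 22.36.
Total cost: 0.55·1.378 + 0.07·22.36 = 2.3231.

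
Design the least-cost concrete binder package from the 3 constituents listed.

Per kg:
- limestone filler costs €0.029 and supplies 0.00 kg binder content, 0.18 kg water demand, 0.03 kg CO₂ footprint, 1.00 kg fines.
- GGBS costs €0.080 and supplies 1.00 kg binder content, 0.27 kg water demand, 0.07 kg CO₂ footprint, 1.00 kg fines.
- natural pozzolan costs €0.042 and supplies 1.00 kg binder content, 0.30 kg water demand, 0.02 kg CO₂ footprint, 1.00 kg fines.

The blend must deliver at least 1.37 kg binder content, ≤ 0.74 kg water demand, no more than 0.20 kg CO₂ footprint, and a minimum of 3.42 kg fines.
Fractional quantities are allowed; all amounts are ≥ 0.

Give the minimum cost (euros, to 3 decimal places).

Let x1 = kg of limestone filler, x2 = kg of GGBS, x3 = kg of natural pozzolan.
Minimise 0.029x1 + 0.08x2 + 0.042x3 with:
  1x2 + 1x3 ≥ 1.37   (binder content)
  0.18x1 + 0.27x2 + 0.3x3 ≤ 0.74   (water demand)
  0.03x1 + 0.07x2 + 0.02x3 ≤ 0.2   (CO₂ footprint)
  1x1 + 1x2 + 1x3 ≥ 3.42   (fines)
  x1, x2, x3 ≥ 0.
All 3 inputs are positive at the optimum. Binding constraints: binder content, water demand, fines.
That vertex is x1 = 2.05, x2 = 1.333, x3 = 0.03667.
Objective = 0.029·2.05 + 0.08·1.333 + 0.042·0.03667 = 0.16763.

€0.168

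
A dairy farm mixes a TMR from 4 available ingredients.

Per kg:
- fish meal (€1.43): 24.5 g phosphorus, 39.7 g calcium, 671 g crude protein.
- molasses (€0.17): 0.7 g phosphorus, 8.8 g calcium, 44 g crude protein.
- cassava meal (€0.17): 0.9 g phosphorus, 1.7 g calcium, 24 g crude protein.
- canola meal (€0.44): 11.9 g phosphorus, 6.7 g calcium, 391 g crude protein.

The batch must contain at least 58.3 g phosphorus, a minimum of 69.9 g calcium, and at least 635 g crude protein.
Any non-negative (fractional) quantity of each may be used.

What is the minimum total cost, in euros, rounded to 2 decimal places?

Set it up as a linear program. Let x1 = kg of fish meal, x2 = kg of molasses, x3 = kg of cassava meal, x4 = kg of canola meal.
min 1.43x1 + 0.17x2 + 0.17x3 + 0.44x4 with:
  24.5x1 + 0.7x2 + 0.9x3 + 11.9x4 ≥ 58.3   (phosphorus)
  39.7x1 + 8.8x2 + 1.7x3 + 6.7x4 ≥ 69.9   (calcium)
  671x1 + 44x2 + 24x3 + 391x4 ≥ 635   (crude protein)
  x1, x2, x3, x4 ≥ 0.
The optimal basis is {molasses, canola meal}; fish meal, cassava meal drop out. The phosphorus and calcium requirements are met with equality.
That vertex is x2 = 4.411, x4 = 4.64.
Hence cost = 0.17·4.411 + 0.44·4.64 = €2.7915.

€2.79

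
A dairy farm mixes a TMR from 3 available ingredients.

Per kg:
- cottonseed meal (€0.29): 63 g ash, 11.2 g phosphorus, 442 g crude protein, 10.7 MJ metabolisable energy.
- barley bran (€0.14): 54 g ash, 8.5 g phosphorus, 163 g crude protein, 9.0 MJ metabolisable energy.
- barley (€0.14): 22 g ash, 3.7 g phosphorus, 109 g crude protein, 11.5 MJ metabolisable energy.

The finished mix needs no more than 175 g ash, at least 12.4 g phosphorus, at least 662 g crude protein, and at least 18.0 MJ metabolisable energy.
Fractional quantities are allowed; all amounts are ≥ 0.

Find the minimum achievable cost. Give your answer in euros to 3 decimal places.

€0.447

Set it up as a linear program. Let x1 = kg of cottonseed meal, x2 = kg of barley bran, x3 = kg of barley.
min 0.29x1 + 0.14x2 + 0.14x3 subject to:
  63x1 + 54x2 + 22x3 ≤ 175   (ash)
  11.2x1 + 8.5x2 + 3.7x3 ≥ 12.4   (phosphorus)
  442x1 + 163x2 + 109x3 ≥ 662   (crude protein)
  10.7x1 + 9x2 + 11.5x3 ≥ 18   (metabolisable energy)
  x1, x2, x3 ≥ 0.
The cheapest feasible vertex uses only cottonseed meal, barley bran; barley is not used. The crude protein and metabolisable energy requirements are met with equality.
Solving gives x1 = 1.354, x2 = 0.3906.
Hence cost = 0.29·1.354 + 0.14·0.3906 = €0.44734.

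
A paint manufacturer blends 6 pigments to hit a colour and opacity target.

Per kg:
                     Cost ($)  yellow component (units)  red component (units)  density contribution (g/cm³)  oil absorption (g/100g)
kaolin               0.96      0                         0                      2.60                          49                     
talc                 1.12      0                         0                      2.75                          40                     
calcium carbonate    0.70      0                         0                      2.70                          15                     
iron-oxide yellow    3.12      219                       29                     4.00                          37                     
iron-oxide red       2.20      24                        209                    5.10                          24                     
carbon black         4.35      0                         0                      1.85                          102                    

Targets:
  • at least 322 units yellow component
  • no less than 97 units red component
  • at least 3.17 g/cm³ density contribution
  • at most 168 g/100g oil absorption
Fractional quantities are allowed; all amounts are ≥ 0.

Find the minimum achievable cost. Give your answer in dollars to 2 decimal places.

Let x1 = kg of kaolin, x2 = kg of talc, x3 = kg of calcium carbonate, x4 = kg of iron-oxide yellow, x5 = kg of iron-oxide red, x6 = kg of carbon black.
Minimise 0.96x1 + 1.12x2 + 0.7x3 + 3.12x4 + 2.2x5 + 4.35x6 with:
  219x4 + 24x5 ≥ 322   (yellow component)
  29x4 + 209x5 ≥ 97   (red component)
  2.6x1 + 2.75x2 + 2.7x3 + 4x4 + 5.1x5 + 1.85x6 ≥ 3.17   (density contribution)
  49x1 + 40x2 + 15x3 + 37x4 + 24x5 + 102x6 ≤ 168   (oil absorption)
  x1, x2, x3, x4, x5, x6 ≥ 0.
The optimal basis is {iron-oxide yellow, iron-oxide red}; kaolin, talc, calcium carbonate, carbon black drop out. There the yellow component and red component constraints are tight.
That vertex is x4 = 1.441, x5 = 0.2641.
Total cost: 3.12·1.441 + 2.2·0.2641 = 5.0769.

$5.08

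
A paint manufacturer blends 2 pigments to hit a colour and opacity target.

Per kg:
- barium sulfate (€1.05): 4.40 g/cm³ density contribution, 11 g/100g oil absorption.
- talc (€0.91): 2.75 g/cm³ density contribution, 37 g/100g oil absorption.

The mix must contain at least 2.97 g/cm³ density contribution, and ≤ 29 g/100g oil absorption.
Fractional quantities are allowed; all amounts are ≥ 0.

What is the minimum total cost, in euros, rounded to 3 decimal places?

€0.709

Treat it as an LP. Let x1 = kg of barium sulfate, x2 = kg of talc.
Minimise 1.05x1 + 0.91x2 subject to:
  4.4x1 + 2.75x2 ≥ 2.97   (density contribution)
  11x1 + 37x2 ≤ 29   (oil absorption)
  x1, x2 ≥ 0.
The minimum-cost mix takes nothing from talc — only barium sulfate. Binding constraint: density contribution.
Optimal quantities: barium sulfate = 0.675 kg.
Hence cost = 1.05·0.675 = €0.70875.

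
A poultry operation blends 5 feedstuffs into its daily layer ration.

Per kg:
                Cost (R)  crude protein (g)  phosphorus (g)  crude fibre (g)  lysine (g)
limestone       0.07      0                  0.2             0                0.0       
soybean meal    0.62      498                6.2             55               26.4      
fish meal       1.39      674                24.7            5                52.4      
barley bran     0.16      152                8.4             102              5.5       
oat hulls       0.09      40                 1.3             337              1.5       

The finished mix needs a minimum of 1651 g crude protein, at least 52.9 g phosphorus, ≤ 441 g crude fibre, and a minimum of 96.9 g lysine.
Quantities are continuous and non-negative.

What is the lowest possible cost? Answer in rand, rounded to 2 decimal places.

Let x1 = kg of limestone, x2 = kg of soybean meal, x3 = kg of fish meal, x4 = kg of barley bran, x5 = kg of oat hulls.
Minimize 0.07x1 + 0.62x2 + 1.39x3 + 0.16x4 + 0.09x5 with:
  498x2 + 674x3 + 152x4 + 40x5 ≥ 1651   (crude protein)
  0.2x1 + 6.2x2 + 24.7x3 + 8.4x4 + 1.3x5 ≥ 52.9   (phosphorus)
  55x2 + 5x3 + 102x4 + 337x5 ≤ 441   (crude fibre)
  26.4x2 + 52.4x3 + 5.5x4 + 1.5x5 ≥ 96.9   (lysine)
  x1, x2, x3, x4, x5 ≥ 0.
The optimal basis is {soybean meal, fish meal, barley bran}; limestone, oat hulls drop out. Binding constraints: phosphorus, crude fibre, lysine.
Solving gives x2 = 1.891, x3 = 0.5527, x4 = 3.277.
Hence cost = 0.62·1.891 + 1.39·0.5527 + 0.16·3.277 = R2.46499.

R2.46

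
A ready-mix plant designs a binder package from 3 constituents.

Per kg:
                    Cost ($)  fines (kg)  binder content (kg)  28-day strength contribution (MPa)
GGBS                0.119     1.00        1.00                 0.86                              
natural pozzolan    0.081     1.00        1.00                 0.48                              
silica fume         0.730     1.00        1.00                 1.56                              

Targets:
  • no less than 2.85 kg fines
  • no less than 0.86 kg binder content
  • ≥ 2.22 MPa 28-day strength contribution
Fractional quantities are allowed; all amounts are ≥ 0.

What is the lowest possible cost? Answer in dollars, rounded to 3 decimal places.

$0.316

Set it up as a linear program. Let x1 = kg of GGBS, x2 = kg of natural pozzolan, x3 = kg of silica fume.
Minimise 0.119x1 + 0.081x2 + 0.73x3 s.t.:
  1x1 + 1x2 + 1x3 ≥ 2.85   (fines)
  1x1 + 1x2 + 1x3 ≥ 0.86   (binder content)
  0.86x1 + 0.48x2 + 1.56x3 ≥ 2.22   (28-day strength contribution)
  x1, x2, x3 ≥ 0.
At the optimum only GGBS, natural pozzolan are positive (silica fume = 0). There the fines and 28-day strength contribution constraints are tight.
So GGBS = 2.242 kg, natural pozzolan = 0.6079 kg.
Total cost: 0.119·2.242 + 0.081·0.6079 = 0.31604.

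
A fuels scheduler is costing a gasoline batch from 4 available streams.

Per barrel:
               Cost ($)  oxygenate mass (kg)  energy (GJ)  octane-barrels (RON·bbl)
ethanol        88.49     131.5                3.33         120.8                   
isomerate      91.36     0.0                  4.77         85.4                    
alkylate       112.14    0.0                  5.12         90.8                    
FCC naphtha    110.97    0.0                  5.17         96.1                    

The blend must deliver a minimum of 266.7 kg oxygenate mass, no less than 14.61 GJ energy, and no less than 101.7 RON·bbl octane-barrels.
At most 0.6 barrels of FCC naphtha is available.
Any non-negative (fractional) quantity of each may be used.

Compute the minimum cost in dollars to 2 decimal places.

$329.94

Set it up as a linear program. Let x1 = barrels of ethanol, x2 = barrels of isomerate, x3 = barrels of alkylate, x4 = barrels of FCC naphtha.
Minimize 88.49x1 + 91.36x2 + 112.14x3 + 110.97x4 s.t.:
  131.5x1 ≥ 266.7   (oxygenate mass)
  3.33x1 + 4.77x2 + 5.12x3 + 5.17x4 ≥ 14.61   (energy)
  120.8x1 + 85.4x2 + 90.8x3 + 96.1x4 ≥ 101.7   (octane-barrels)
  x4 ≤ 0.6
  x1, x2, x3, x4 ≥ 0.
The minimum-cost mix takes nothing from alkylate, FCC naphtha — only ethanol, isomerate. The oxygenate mass and energy requirements are met with equality.
Optimal quantities: ethanol = 2.0281 barrels, isomerate = 1.647 barrels.
Total cost: 88.49·2.0281 + 91.36·1.647 = 329.9365.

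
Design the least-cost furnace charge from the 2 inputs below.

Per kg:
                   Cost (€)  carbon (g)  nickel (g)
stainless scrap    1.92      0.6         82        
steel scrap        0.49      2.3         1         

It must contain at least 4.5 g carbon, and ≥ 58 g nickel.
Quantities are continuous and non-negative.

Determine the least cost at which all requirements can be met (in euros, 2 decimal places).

€2.19

Let x1 = kg of stainless scrap, x2 = kg of steel scrap.
Minimize 1.92x1 + 0.49x2 s.t.:
  0.6x1 + 2.3x2 ≥ 4.5   (carbon)
  82x1 + 1x2 ≥ 58   (nickel)
  x1, x2 ≥ 0.
Both inputs are positive at the optimum. The carbon and nickel requirements are met with equality.
Optimal quantities: stainless scrap = 0.6856 kg, steel scrap = 1.778 kg.
Total cost: 1.92·0.6856 + 0.49·1.778 = 2.1876.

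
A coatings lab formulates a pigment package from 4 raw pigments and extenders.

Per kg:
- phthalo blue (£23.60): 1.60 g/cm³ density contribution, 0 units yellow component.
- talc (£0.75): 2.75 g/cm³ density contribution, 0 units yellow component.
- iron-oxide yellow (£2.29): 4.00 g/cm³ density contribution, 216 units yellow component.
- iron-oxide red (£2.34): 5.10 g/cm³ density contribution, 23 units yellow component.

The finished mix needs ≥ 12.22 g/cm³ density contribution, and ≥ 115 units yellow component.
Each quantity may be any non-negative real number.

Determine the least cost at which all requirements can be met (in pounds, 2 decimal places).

£3.97

Let x1 = kg of phthalo blue, x2 = kg of talc, x3 = kg of iron-oxide yellow, x4 = kg of iron-oxide red.
min 23.6x1 + 0.75x2 + 2.29x3 + 2.34x4 subject to:
  1.6x1 + 2.75x2 + 4x3 + 5.1x4 ≥ 12.22   (density contribution)
  216x3 + 23x4 ≥ 115   (yellow component)
  x1, x2, x3, x4 ≥ 0.
At the optimum only talc, iron-oxide yellow are positive (phthalo blue, iron-oxide red = 0). There the density contribution and yellow component constraints are tight.
So talc = 3.669 kg, iron-oxide yellow = 0.5324 kg.
Total cost: 0.75·3.669 + 2.29·0.5324 = 3.9709.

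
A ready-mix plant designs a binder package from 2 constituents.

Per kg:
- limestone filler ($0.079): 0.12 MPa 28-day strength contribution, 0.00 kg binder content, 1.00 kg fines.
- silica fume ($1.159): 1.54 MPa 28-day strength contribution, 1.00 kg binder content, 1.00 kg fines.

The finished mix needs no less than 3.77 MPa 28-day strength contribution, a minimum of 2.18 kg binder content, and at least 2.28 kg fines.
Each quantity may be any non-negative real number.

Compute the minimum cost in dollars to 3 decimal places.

$2.798

This is a linear program. Let x1 = kg of limestone filler, x2 = kg of silica fume.
Minimize 0.079x1 + 1.159x2 s.t.:
  0.12x1 + 1.54x2 ≥ 3.77   (28-day strength contribution)
  1x2 ≥ 2.18   (binder content)
  1x1 + 1x2 ≥ 2.28   (fines)
  x1, x2 ≥ 0.
Both inputs are positive at the optimum. The 28-day strength contribution and binder content requirements are met with equality.
That vertex is x1 = 3.44, x2 = 2.18.
Cost = 0.079·3.44 + 1.159·2.18 = 2.79838.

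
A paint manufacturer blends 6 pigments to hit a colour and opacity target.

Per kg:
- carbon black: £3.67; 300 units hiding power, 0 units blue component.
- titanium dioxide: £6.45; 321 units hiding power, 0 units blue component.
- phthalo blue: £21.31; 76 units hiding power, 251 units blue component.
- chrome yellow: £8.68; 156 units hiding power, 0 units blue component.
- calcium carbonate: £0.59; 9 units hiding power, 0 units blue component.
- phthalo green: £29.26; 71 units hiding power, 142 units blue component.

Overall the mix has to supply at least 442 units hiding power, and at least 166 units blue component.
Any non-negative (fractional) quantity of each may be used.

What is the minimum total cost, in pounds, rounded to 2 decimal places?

Let x1 = kg of carbon black, x2 = kg of titanium dioxide, x3 = kg of phthalo blue, x4 = kg of chrome yellow, x5 = kg of calcium carbonate, x6 = kg of phthalo green.
Minimise 3.67x1 + 6.45x2 + 21.31x3 + 8.68x4 + 0.59x5 + 29.26x6 subject to:
  300x1 + 321x2 + 76x3 + 156x4 + 9x5 + 71x6 ≥ 442   (hiding power)
  251x3 + 142x6 ≥ 166   (blue component)
  x1, x2, x3, x4, x5, x6 ≥ 0.
At the optimum only carbon black, phthalo blue are positive (titanium dioxide, chrome yellow, calcium carbonate, phthalo green = 0). The hiding power and blue component requirements are met with equality.
So carbon black = 1.306 kg, phthalo blue = 0.6614 kg.
Hence cost = 3.67·1.306 + 21.31·0.6614 = £18.8875.

£18.89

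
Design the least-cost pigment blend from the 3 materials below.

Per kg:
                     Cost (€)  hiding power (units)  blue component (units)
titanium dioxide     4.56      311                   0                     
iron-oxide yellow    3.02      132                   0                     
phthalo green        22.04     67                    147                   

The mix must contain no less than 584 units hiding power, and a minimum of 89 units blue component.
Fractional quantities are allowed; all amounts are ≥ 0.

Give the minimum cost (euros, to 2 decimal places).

€21.31

Let x1 = kg of titanium dioxide, x2 = kg of iron-oxide yellow, x3 = kg of phthalo green.
min 4.56x1 + 3.02x2 + 22.04x3 s.t.:
  311x1 + 132x2 + 67x3 ≥ 584   (hiding power)
  147x3 ≥ 89   (blue component)
  x1, x2, x3 ≥ 0.
The cheapest feasible vertex uses only titanium dioxide, phthalo green; iron-oxide yellow is not used. The hiding power and blue component requirements are met with equality.
So titanium dioxide = 1.747 kg, phthalo green = 0.6054 kg.
Total cost: 4.56·1.747 + 22.04·0.6054 = 21.3093.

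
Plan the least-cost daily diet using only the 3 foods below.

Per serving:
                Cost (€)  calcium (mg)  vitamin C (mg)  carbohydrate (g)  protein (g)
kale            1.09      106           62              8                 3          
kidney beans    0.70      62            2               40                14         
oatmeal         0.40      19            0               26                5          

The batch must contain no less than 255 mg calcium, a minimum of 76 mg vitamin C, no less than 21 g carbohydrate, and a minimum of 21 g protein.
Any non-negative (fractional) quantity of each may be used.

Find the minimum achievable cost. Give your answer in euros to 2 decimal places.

Treat it as an LP. Let x1 = servings of kale, x2 = servings of kidney beans, x3 = servings of oatmeal.
Minimize 1.09x1 + 0.7x2 + 0.4x3 s.t.:
  106x1 + 62x2 + 19x3 ≥ 255   (calcium)
  62x1 + 2x2 ≥ 76   (vitamin C)
  8x1 + 40x2 + 26x3 ≥ 21   (carbohydrate)
  3x1 + 14x2 + 5x3 ≥ 21   (protein)
  x1, x2, x3 ≥ 0.
The cheapest feasible vertex uses only kale, kidney beans; oatmeal is not used. Binding constraints: calcium and protein.
So kale = 1.747 servings, kidney beans = 1.126 servings.
Objective = 1.09·1.747 + 0.7·1.126 = 2.6924.

€2.69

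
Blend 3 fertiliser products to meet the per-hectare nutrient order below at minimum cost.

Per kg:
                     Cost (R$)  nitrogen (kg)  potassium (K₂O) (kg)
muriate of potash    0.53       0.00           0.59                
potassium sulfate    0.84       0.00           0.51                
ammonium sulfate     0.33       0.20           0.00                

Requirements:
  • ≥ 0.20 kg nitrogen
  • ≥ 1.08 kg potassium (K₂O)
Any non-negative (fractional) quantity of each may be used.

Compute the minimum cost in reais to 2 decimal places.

R$1.30

This is a linear program. Let x1 = kg of muriate of potash, x2 = kg of potassium sulfate, x3 = kg of ammonium sulfate.
Minimise 0.53x1 + 0.84x2 + 0.33x3 subject to:
  0.2x3 ≥ 0.2   (nitrogen)
  0.59x1 + 0.51x2 ≥ 1.08   (potassium (K₂O))
  x1, x2, x3 ≥ 0.
The optimal basis is {muriate of potash, ammonium sulfate}; potassium sulfate drops out. Binding constraints: nitrogen and potassium (K₂O).
Optimal quantities: muriate of potash = 1.831 kg, ammonium sulfate = 1 kg.
Cost = 0.53·1.831 + 0.33·1 = 1.3004.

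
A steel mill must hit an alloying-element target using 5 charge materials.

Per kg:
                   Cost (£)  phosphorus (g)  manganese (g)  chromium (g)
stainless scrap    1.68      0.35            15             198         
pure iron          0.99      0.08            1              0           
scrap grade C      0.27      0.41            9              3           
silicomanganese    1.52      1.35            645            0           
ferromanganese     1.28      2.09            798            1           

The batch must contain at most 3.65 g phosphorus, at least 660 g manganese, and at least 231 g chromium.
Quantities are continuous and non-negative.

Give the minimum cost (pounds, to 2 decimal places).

This is a linear program. Let x1 = kg of stainless scrap, x2 = kg of pure iron, x3 = kg of scrap grade C, x4 = kg of silicomanganese, x5 = kg of ferromanganese.
min 1.68x1 + 0.99x2 + 0.27x3 + 1.52x4 + 1.28x5 with:
  0.35x1 + 0.08x2 + 0.41x3 + 1.35x4 + 2.09x5 ≤ 3.65   (phosphorus)
  15x1 + 1x2 + 9x3 + 645x4 + 798x5 ≥ 660   (manganese)
  198x1 + 3x3 + 1x5 ≥ 231   (chromium)
  x1, x2, x3, x4, x5 ≥ 0.
The cheapest feasible vertex uses only stainless scrap, ferromanganese; pure iron, scrap grade C, silicomanganese are not used. Binding constraints: manganese and chromium.
Optimal quantities: stainless scrap = 1.163 kg, ferromanganese = 0.8052 kg.
Hence cost = 1.68·1.163 + 1.28·0.8052 = £2.9845.

£2.98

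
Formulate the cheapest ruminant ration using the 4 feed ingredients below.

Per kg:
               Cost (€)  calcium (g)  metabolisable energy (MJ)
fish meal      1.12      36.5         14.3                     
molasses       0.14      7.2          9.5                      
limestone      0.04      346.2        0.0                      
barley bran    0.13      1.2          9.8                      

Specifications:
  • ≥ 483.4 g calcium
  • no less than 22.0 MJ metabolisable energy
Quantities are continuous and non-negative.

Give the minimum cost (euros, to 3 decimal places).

Let x1 = kg of fish meal, x2 = kg of molasses, x3 = kg of limestone, x4 = kg of barley bran.
Minimize 1.12x1 + 0.14x2 + 0.04x3 + 0.13x4 with:
  36.5x1 + 7.2x2 + 346.2x3 + 1.2x4 ≥ 483.4   (calcium)
  14.3x1 + 9.5x2 + 9.8x4 ≥ 22   (metabolisable energy)
  x1, x2, x3, x4 ≥ 0.
The optimal basis is {limestone, barley bran}; fish meal, molasses drop out. The calcium and metabolisable energy requirements are met with equality.
Optimal quantities: limestone = 1.389 kg, barley bran = 2.245 kg.
Total cost: 0.04·1.389 + 0.13·2.245 = 0.34741.

€0.347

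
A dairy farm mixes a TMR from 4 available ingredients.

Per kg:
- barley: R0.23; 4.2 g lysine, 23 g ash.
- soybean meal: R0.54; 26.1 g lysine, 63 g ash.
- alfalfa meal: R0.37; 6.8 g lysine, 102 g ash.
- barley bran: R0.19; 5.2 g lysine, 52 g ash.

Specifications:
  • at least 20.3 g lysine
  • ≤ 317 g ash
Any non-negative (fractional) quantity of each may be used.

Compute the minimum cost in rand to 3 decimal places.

R0.420

This is a linear program. Let x1 = kg of barley, x2 = kg of soybean meal, x3 = kg of alfalfa meal, x4 = kg of barley bran.
min 0.23x1 + 0.54x2 + 0.37x3 + 0.19x4 with:
  4.2x1 + 26.1x2 + 6.8x3 + 5.2x4 ≥ 20.3   (lysine)
  23x1 + 63x2 + 102x3 + 52x4 ≤ 317   (ash)
  x1, x2, x3, x4 ≥ 0.
At the optimum only soybean meal is positive (barley, alfalfa meal, barley bran = 0). Binding constraint: lysine.
So soybean meal = 0.7778 kg.
Hence cost = 0.54·0.7778 = R0.42001.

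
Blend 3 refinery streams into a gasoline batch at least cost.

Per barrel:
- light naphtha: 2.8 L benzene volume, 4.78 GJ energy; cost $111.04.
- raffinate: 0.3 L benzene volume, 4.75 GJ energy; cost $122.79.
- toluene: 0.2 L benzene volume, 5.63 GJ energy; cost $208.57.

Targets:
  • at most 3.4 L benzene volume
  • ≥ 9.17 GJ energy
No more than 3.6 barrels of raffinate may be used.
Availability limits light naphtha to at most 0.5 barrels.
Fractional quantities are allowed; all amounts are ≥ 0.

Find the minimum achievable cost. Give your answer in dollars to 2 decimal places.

Treat it as an LP. Let x1 = barrels of light naphtha, x2 = barrels of raffinate, x3 = barrels of toluene.
min 111.04x1 + 122.79x2 + 208.57x3 s.t.:
  2.8x1 + 0.3x2 + 0.2x3 ≤ 3.4   (benzene volume)
  4.78x1 + 4.75x2 + 5.63x3 ≥ 9.17   (energy)
  x2 ≤ 3.6
  x1 ≤ 0.5
  x1, x2, x3 ≥ 0.
The minimum-cost mix takes nothing from toluene — only light naphtha, raffinate. Binding constraints: energy and the light naphtha cap.
Solving gives x1 = 0.5, x2 = 1.4274.
Cost = 111.04·0.5 + 122.79·1.4274 = 230.7904.

$230.79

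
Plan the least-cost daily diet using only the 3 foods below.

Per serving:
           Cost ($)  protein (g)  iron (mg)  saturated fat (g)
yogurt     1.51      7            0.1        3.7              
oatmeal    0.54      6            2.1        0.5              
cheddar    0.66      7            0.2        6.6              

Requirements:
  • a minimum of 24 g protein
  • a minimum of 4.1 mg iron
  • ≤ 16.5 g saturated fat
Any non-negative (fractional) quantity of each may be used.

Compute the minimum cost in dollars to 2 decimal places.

Let x1 = servings of yogurt, x2 = servings of oatmeal, x3 = servings of cheddar.
min 1.51x1 + 0.54x2 + 0.66x3 subject to:
  7x1 + 6x2 + 7x3 ≥ 24   (protein)
  0.1x1 + 2.1x2 + 0.2x3 ≥ 4.1   (iron)
  3.7x1 + 0.5x2 + 6.6x3 ≤ 16.5   (saturated fat)
  x1, x2, x3 ≥ 0.
The minimum-cost mix takes nothing from yogurt, cheddar — only oatmeal. Binding constraint: protein.
Optimal quantities: oatmeal = 4 servings.
Cost = 0.54·4 = 2.1600.

$2.16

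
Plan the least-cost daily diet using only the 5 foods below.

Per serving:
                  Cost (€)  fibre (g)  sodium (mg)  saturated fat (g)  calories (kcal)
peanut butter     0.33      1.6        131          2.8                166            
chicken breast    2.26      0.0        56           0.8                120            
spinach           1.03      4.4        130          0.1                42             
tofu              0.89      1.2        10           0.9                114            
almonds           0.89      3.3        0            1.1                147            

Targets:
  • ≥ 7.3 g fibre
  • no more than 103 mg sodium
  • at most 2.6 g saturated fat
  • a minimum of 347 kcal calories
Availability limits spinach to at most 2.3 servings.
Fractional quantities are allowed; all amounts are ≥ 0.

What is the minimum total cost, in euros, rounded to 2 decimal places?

€2.10

Treat it as an LP. Let x1 = servings of peanut butter, x2 = servings of chicken breast, x3 = servings of spinach, x4 = servings of tofu, x5 = servings of almonds.
Minimize 0.33x1 + 2.26x2 + 1.03x3 + 0.89x4 + 0.89x5 with:
  1.6x1 + 4.4x3 + 1.2x4 + 3.3x5 ≥ 7.3   (fibre)
  131x1 + 56x2 + 130x3 + 10x4 ≤ 103   (sodium)
  2.8x1 + 0.8x2 + 0.1x3 + 0.9x4 + 1.1x5 ≤ 2.6   (saturated fat)
  166x1 + 120x2 + 42x3 + 114x4 + 147x5 ≥ 347   (calories)
  x3 ≤ 2.3
  x1, x2, x3, x4, x5 ≥ 0.
The optimal basis is {peanut butter, almonds}; chicken breast, spinach, tofu drop out. Binding constraints: saturated fat and calories.
So peanut butter = 0.002183 servings, almonds = 2.358 servings.
Total cost: 0.33·0.002183 + 0.89·2.358 = 2.0993.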